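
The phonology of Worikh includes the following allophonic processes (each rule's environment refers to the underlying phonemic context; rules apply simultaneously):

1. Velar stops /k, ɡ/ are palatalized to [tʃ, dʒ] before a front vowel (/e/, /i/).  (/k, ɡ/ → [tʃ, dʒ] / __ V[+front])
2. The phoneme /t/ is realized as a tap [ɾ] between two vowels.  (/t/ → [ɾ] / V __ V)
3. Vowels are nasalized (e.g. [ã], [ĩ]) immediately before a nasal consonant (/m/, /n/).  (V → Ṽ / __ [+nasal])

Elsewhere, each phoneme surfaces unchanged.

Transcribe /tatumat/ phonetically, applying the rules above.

[taɾũmat]

/t/ (word-initial) is in the target of rule 2 but the environment (between two vowels) is not met → [t].
/a/ (between /t/ and /t/) is in the target of rule 3 but the environment (before a nasal consonant) is not met → [a].
/t/ (between /a/ and /u/): between two vowels, so rule 2 applies → [ɾ].
/u/ meets the environment for rule 3 (before a nasal consonant) → [ũ].
/m/ — not in any rule's target class → [m].
/a/ — between /m/ and /t/; rule 3 does not apply here → [a].
/t/ (word-final): rule 2 targets it, but not between two vowels → unchanged [t].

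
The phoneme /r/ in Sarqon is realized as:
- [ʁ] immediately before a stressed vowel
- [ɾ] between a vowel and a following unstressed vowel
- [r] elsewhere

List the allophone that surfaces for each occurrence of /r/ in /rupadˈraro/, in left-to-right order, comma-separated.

Occurrence 1 (position 1): no conditioning environment matches → elsewhere allophone [r].
Occurrence 2 (position 6): immediately before a stressed vowel → [ʁ].
Occurrence 3 (position 8): between a vowel and a following unstressed vowel → [ɾ].

[r], [ʁ], [ɾ]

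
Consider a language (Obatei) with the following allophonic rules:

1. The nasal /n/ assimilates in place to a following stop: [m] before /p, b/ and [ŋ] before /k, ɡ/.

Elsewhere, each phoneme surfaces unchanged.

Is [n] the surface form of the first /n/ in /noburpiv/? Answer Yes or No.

Yes

/n/ (word-initial) fails the environment for rule 1, so it stays [n].
The actual realization is [n], which matches [n].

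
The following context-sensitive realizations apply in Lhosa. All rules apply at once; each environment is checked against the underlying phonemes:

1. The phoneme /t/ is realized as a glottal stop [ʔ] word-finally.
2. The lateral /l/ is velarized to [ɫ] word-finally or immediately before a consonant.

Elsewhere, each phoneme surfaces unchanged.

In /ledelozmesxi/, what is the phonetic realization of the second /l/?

[l]

/l/ (between /e/ and /o/) fails the environment for rule 2, so it stays [l].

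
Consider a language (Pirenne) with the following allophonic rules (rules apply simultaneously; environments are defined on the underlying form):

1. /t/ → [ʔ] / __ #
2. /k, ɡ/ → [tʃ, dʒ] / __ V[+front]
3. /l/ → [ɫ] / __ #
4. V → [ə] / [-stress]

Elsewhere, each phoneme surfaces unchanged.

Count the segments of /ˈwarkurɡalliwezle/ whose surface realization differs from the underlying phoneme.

5

Segments that undergo a rule: /u/ → [ə] (rule 4); /a/ → [ə] (rule 4); /i/ → [ə] (rule 4); /e/ → [ə] (rule 4); /e/ → [ə] (rule 4).
All other segments surface unchanged.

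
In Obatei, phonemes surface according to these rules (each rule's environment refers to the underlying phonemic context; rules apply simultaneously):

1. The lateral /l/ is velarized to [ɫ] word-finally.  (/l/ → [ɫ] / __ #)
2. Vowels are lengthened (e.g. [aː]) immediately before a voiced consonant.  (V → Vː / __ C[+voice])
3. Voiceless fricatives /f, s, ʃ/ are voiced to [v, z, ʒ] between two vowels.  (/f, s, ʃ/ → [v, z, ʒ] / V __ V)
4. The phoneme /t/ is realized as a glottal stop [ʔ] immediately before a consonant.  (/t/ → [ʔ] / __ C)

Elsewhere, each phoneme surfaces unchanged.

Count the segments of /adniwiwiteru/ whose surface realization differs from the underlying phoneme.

Segments that undergo a rule: /a/ → [aː] (rule 2); /i/ → [iː] (rule 2); /i/ → [iː] (rule 2); /e/ → [eː] (rule 2).
All other segments surface unchanged.

4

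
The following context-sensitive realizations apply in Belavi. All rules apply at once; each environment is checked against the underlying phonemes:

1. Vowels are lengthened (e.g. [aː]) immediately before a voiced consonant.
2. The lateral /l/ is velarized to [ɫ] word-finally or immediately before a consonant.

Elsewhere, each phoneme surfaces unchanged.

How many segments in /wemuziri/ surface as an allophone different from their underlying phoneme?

Segments that undergo a rule: /e/ → [eː] (rule 1); /u/ → [uː] (rule 1); /i/ → [iː] (rule 1).
All other segments surface unchanged.

3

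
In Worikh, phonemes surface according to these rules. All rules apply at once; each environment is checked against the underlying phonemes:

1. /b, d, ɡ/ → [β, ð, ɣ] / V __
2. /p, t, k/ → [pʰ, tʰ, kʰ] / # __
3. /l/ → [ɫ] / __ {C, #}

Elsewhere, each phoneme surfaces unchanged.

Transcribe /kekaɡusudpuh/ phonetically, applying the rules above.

/k/ (word-initial): word-initially, so rule 2 applies → [kʰ].
/k/ (between /e/ and /a/) is in the target of rule 2 but the environment (word-initially) is not met → [k].
/ɡ/ meets the environment for rule 1 (immediately after a vowel) → [ɣ].
/d/ — between /u/ and /p/, immediately after a vowel — surfaces as [ð] (rule 1).
/p/ (between /d/ and /u/) fails the environment for rule 2, so it stays [p].

[kʰekaɣusuðpuh]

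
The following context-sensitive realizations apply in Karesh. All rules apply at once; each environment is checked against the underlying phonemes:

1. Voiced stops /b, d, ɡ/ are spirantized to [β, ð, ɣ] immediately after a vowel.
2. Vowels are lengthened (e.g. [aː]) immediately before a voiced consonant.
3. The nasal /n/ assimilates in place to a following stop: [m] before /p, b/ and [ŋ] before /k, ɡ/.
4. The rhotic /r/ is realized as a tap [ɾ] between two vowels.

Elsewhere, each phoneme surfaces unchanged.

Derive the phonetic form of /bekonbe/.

[bekoːmbe]

/b/ (word-initial) is in the target of rule 1 but the environment (immediately after a vowel) is not met → [b].
/e/ — between /b/ and /k/; rule 2 does not apply here → [e].
/k/ — not in any rule's target class → [k].
/o/ — between /k/ and /n/, before a voiced consonant — surfaces as [oː] (rule 2).
/n/ (between /o/ and /b/) occurs before a labial or velar stop → [m] by rule 3.
/b/ (between /n/ and /e/) is in the target of rule 1 but the environment (immediately after a vowel) is not met → [b].
/e/ — word-final; rule 2 does not apply here → [e].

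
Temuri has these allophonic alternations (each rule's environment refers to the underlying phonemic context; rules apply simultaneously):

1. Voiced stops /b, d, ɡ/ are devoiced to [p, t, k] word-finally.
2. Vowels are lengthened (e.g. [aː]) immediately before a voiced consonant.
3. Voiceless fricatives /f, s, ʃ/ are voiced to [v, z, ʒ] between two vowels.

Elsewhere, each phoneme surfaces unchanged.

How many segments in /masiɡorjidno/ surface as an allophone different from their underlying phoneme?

Segments that undergo a rule: /s/ → [z] (rule 3); /i/ → [iː] (rule 2); /o/ → [oː] (rule 2); /i/ → [iː] (rule 2).
All other segments surface unchanged.

4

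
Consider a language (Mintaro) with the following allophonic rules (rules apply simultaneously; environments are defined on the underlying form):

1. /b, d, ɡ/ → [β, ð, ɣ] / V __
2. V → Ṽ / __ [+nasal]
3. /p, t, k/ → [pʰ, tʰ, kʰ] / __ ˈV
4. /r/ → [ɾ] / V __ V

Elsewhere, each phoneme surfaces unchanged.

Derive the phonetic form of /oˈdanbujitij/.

/o/ (word-initial): rule 2 targets it, but not before a nasal consonant → unchanged [o].
/d/ (between /o/ and /a/) occurs immediately after a vowel → [ð] by rule 1.
/a/ (between /d/ and /n/): before a nasal consonant, so rule 2 applies → [ã].
/n/ (between /a/ and /b/) is unaffected → [n].
/b/ — between /n/ and /u/; rule 1 does not apply here → [b].
/u/ (between /b/ and /j/): rule 2 targets it, but not before a nasal consonant → unchanged [u].
/j/ (between /u/ and /i/): no rule targets it → [j].
/i/ — between /j/ and /t/; rule 2 does not apply here → [i].
/t/ — between /i/ and /i/; rule 3 does not apply here → [t].
/i/ (between /t/ and /j/) fails the environment for rule 2, so it stays [i].
/j/ (word-final): no rule targets it → [j].

[oˈðãnbujitij]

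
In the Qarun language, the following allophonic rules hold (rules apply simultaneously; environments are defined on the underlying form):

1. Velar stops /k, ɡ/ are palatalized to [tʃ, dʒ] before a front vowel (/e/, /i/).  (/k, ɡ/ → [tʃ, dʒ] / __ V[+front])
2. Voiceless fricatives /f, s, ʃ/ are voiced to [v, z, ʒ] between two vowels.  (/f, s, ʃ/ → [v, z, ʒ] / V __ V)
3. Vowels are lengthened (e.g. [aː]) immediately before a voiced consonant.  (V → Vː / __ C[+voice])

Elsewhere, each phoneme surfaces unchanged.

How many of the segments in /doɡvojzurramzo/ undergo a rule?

Segments that undergo a rule: /o/ → [oː] (rule 3); /o/ → [oː] (rule 3); /u/ → [uː] (rule 3); /a/ → [aː] (rule 3).
All other segments surface unchanged.

4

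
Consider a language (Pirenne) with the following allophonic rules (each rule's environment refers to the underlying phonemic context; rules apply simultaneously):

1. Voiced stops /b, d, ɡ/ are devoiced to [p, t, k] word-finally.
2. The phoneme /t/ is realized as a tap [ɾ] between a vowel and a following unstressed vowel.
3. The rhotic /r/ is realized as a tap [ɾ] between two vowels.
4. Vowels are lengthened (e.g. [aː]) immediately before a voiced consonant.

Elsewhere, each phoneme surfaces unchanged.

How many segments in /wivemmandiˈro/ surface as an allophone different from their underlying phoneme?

Segments that undergo a rule: /i/ → [iː] (rule 4); /e/ → [eː] (rule 4); /a/ → [aː] (rule 4); /i/ → [iː] (rule 4); /r/ → [ɾ] (rule 3).
All other segments surface unchanged.

5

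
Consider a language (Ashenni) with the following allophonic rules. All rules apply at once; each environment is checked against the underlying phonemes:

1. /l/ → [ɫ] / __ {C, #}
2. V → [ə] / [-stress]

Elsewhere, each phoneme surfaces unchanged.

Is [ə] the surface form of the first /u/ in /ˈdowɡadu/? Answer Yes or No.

Yes

/u/ (word-final) occurs in an unstressed syllable → [ə] by rule 2.
The actual realization is [ə], which matches [ə].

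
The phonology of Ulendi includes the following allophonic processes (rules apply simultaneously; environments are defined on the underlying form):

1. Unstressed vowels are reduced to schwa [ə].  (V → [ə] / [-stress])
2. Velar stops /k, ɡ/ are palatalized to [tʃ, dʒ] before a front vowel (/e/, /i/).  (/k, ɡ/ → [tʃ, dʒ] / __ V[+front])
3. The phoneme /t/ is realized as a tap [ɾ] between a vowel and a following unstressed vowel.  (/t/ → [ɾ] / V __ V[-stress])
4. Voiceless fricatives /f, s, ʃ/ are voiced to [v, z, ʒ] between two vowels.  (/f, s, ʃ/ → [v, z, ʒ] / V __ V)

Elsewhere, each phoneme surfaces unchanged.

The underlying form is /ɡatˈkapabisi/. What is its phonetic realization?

[ɡətˈkapəbəzə]

/ɡ/ (word-initial) is in the target of rule 2 but the environment (before a front vowel) is not met → [ɡ].
/a/ meets the environment for rule 1 (in an unstressed syllable) → [ə].
/t/ — between /a/ and /k/; rule 3 does not apply here → [t].
/k/ (between /t/ and /a/) fails the environment for rule 2, so it stays [k].
/a/ (between /k/ and /p/) fails the environment for rule 1, so it stays [a].
/p/ stays [p].
/a/ (between /p/ and /b/): in an unstressed syllable, so rule 1 applies → [ə].
/b/ (between /a/ and /i/): no rule targets it → [b].
/i/ meets the environment for rule 1 (in an unstressed syllable) → [ə].
/s/ meets the environment for rule 4 (between two vowels) → [z].
/i/ — word-final, in an unstressed syllable — surfaces as [ə] (rule 1).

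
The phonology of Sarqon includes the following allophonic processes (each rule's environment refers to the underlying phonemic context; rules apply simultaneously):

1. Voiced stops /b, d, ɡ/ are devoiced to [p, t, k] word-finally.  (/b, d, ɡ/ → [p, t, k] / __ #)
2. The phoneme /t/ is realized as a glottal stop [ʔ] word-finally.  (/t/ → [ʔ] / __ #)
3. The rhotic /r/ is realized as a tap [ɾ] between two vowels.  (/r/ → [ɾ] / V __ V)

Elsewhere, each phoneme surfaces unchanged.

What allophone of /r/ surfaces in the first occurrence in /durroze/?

[r]

/r/ (between /u/ and /r/): rule 3 targets it, but not between two vowels → unchanged [r].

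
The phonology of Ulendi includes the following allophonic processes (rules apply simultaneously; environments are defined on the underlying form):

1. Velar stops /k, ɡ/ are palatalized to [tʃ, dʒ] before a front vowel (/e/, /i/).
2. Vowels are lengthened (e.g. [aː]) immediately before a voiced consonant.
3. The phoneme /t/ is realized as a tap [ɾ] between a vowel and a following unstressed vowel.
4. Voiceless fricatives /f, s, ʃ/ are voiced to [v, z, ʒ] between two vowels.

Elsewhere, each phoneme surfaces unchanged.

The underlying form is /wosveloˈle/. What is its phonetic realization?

[wosveːloːˈle]

/w/ — not in any rule's target class → [w].
/o/ (between /w/ and /s/): rule 2 targets it, but not before a voiced consonant → unchanged [o].
/s/ (between /o/ and /v/) is in the target of rule 4 but the environment (between two vowels) is not met → [s].
/v/ (between /s/ and /e/) is unaffected → [v].
/e/ (between /v/ and /l/) occurs before a voiced consonant → [eː] by rule 2.
/l/ — not in any rule's target class → [l].
/o/ meets the environment for rule 2 (before a voiced consonant) → [oː].
/l/ (between /o/ and /e/): no rule targets it → [l].
/e/ — word-final; rule 2 does not apply here → [e].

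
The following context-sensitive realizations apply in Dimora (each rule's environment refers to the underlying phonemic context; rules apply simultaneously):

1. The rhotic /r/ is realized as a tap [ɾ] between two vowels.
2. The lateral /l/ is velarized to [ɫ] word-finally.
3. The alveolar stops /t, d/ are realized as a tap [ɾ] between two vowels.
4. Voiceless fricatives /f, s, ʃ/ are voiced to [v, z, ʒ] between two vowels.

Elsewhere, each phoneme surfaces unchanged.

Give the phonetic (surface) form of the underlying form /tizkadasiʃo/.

[tizkaɾaziʒo]

/t/ (word-initial) fails the environment for rule 3, so it stays [t].
/d/ (between /a/ and /a/) occurs between two vowels → [ɾ] by rule 3.
/s/ (between /a/ and /i/): between two vowels, so rule 4 applies → [z].
/ʃ/ (between /i/ and /o/) occurs between two vowels → [ʒ] by rule 4.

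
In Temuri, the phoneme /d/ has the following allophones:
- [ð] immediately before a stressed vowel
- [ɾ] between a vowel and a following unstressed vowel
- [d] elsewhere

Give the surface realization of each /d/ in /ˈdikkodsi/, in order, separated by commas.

[ð], [d]

Occurrence 1 (position 1): immediately before a stressed vowel → [ð].
Occurrence 2 (position 6): no conditioning environment matches → elsewhere allophone [d].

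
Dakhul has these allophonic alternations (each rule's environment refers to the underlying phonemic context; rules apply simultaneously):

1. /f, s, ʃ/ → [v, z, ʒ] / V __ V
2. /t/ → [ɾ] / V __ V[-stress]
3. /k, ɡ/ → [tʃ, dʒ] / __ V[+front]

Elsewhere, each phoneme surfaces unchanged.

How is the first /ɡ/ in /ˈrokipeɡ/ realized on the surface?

/ɡ/ — word-final; rule 3 does not apply here → [ɡ].

[ɡ]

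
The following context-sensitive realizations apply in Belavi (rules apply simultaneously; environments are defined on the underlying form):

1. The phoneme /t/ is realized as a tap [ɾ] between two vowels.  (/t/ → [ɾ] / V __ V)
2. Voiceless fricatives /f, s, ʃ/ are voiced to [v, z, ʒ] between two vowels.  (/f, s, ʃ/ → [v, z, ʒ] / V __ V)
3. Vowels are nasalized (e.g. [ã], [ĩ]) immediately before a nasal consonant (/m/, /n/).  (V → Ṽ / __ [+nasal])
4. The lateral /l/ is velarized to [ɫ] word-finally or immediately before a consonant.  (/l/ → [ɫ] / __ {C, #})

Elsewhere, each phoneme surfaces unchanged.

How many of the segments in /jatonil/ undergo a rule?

3

Segments that undergo a rule: /t/ → [ɾ] (rule 1); /o/ → [õ] (rule 3); /l/ → [ɫ] (rule 4).
All other segments surface unchanged.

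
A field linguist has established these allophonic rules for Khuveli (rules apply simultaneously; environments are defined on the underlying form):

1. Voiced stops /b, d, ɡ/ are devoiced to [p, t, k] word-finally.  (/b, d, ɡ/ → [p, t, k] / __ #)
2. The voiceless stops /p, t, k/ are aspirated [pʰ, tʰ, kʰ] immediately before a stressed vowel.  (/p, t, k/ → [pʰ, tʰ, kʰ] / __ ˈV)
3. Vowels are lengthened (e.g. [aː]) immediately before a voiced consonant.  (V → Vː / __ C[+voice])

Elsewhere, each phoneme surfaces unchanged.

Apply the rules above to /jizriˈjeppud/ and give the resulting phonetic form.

[jiːzriːˈjeppuːt]

/j/ (word-initial) is unaffected → [j].
/i/ meets the environment for rule 3 (before a voiced consonant) → [iː].
/z/ (between /i/ and /r/) is unaffected → [z].
/r/ stays [r].
/i/ meets the environment for rule 3 (before a voiced consonant) → [iː].
/j/ (between /i/ and /e/): no rule targets it → [j].
/e/ (between /j/ and /p/) fails the environment for rule 3, so it stays [e].
/p/ (between /e/ and /p/): rule 2 targets it, but not immediately before a stressed vowel → unchanged [p].
/p/ (between /p/ and /u/) is in the target of rule 2 but the environment (immediately before a stressed vowel) is not met → [p].
/u/ meets the environment for rule 3 (before a voiced consonant) → [uː].
/d/ (word-final) occurs word-finally → [t] by rule 1.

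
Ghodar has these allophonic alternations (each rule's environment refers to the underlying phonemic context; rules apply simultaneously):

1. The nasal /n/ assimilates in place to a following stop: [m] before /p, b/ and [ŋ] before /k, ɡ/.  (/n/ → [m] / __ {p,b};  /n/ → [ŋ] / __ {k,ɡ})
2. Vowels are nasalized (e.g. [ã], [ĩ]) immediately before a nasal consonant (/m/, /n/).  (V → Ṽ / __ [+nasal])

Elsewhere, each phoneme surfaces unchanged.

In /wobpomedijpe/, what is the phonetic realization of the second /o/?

/o/ — between /p/ and /m/, before a nasal consonant — surfaces as [õ] (rule 2).

[õ]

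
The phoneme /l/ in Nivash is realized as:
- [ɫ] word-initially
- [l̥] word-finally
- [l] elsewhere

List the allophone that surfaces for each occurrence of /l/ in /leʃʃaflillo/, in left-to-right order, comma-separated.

Occurrence 1 (position 1): word-initially → [ɫ].
Occurrence 2 (position 7): no conditioning environment matches → elsewhere allophone [l].
Occurrence 3 (position 9): no conditioning environment matches → elsewhere allophone [l].
Occurrence 4 (position 10): no conditioning environment matches → elsewhere allophone [l].

[ɫ], [l], [l], [l]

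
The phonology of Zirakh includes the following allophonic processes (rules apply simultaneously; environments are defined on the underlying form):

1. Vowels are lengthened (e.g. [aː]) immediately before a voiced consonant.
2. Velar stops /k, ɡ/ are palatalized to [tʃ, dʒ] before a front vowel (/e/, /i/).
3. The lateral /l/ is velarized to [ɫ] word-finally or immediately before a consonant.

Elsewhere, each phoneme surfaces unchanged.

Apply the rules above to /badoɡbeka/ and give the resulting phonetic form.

/b/ stays [b].
/a/ — between /b/ and /d/, before a voiced consonant — surfaces as [aː] (rule 1).
/d/ stays [d].
/o/ — between /d/ and /ɡ/, before a voiced consonant — surfaces as [oː] (rule 1).
/ɡ/ (between /o/ and /b/) fails the environment for rule 2, so it stays [ɡ].
/b/ stays [b].
/e/ (between /b/ and /k/) fails the environment for rule 1, so it stays [e].
/k/ (between /e/ and /a/) is in the target of rule 2 but the environment (before a front vowel) is not met → [k].
/a/ (word-final) fails the environment for rule 1, so it stays [a].

[baːdoːɡbeka]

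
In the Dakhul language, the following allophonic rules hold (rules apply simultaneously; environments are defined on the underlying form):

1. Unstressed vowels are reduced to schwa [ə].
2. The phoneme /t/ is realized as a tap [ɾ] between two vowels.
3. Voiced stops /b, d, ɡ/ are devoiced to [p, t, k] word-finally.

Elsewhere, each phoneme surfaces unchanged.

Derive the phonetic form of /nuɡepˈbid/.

[nəɡəpˈbit]

/n/ stays [n].
/u/ — between /n/ and /ɡ/, in an unstressed syllable — surfaces as [ə] (rule 1).
/ɡ/ — between /u/ and /e/; rule 3 does not apply here → [ɡ].
/e/ meets the environment for rule 1 (in an unstressed syllable) → [ə].
/p/ (between /e/ and /b/): no rule targets it → [p].
/b/ (between /p/ and /i/): rule 3 targets it, but not word-finally → unchanged [b].
/i/ (between /b/ and /d/): rule 1 targets it, but not in an unstressed syllable → unchanged [i].
/d/ (word-final): word-finally, so rule 3 applies → [t].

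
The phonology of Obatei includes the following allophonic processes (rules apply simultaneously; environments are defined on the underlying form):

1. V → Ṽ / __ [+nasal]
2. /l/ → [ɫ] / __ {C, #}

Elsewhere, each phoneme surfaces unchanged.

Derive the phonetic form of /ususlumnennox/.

[ususlũmnẽnnox]

/u/ (word-initial): rule 1 targets it, but not before a nasal consonant → unchanged [u].
/u/ (between /s/ and /s/) is in the target of rule 1 but the environment (before a nasal consonant) is not met → [u].
/l/ (between /s/ and /u/): rule 2 targets it, but not word-finally or immediately before a consonant → unchanged [l].
Rule 1 applies to /u/ (between /l/ and /m/: before a nasal consonant) → [ũ].
Rule 1 applies to /e/ (between /n/ and /n/: before a nasal consonant) → [ẽ].
/o/ — between /n/ and /x/; rule 1 does not apply here → [o].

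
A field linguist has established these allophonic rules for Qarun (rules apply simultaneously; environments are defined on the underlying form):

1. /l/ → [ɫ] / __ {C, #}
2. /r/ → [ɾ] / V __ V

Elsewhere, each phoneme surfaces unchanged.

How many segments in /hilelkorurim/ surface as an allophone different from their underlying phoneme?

3

Segments that undergo a rule: /l/ → [ɫ] (rule 1); /r/ → [ɾ] (rule 2); /r/ → [ɾ] (rule 2).
All other segments surface unchanged.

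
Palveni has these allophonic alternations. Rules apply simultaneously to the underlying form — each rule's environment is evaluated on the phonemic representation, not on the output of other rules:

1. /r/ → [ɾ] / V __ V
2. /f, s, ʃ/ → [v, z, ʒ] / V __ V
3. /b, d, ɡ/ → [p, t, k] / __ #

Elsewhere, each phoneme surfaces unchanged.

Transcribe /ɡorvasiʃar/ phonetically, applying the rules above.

[ɡorvaziʒar]

/ɡ/ (word-initial) fails the environment for rule 3, so it stays [ɡ].
/o/ — not in any rule's target class → [o].
/r/ (between /o/ and /v/): rule 1 targets it, but not between two vowels → unchanged [r].
/v/ (between /r/ and /a/) is unaffected → [v].
/a/ — not in any rule's target class → [a].
/s/ meets the environment for rule 2 (between two vowels) → [z].
/i/ — not in any rule's target class → [i].
/ʃ/ (between /i/ and /a/): between two vowels, so rule 2 applies → [ʒ].
/a/ — not in any rule's target class → [a].
/r/ (word-final) is in the target of rule 1 but the environment (between two vowels) is not met → [r].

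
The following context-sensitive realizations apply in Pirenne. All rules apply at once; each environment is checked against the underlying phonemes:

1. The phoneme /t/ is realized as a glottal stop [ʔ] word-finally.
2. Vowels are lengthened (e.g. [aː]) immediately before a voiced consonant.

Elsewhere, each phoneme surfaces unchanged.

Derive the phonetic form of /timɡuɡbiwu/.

/t/ (word-initial): rule 1 targets it, but not word-finally → unchanged [t].
/i/ — between /t/ and /m/, before a voiced consonant — surfaces as [iː] (rule 2).
/m/ — not in any rule's target class → [m].
/ɡ/ — not in any rule's target class → [ɡ].
/u/ — between /ɡ/ and /ɡ/, before a voiced consonant — surfaces as [uː] (rule 2).
/ɡ/ (between /u/ and /b/) is unaffected → [ɡ].
/b/ — not in any rule's target class → [b].
/i/ — between /b/ and /w/, before a voiced consonant — surfaces as [iː] (rule 2).
/w/ (between /i/ and /u/) is unaffected → [w].
/u/ (word-final) is in the target of rule 2 but the environment (before a voiced consonant) is not met → [u].

[tiːmɡuːɡbiːwu]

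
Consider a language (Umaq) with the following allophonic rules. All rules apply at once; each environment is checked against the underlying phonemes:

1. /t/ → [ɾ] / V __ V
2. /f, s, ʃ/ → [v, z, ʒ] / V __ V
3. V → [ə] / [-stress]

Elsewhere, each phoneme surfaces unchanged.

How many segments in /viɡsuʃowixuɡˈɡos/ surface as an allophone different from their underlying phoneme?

Segments that undergo a rule: /i/ → [ə] (rule 3); /u/ → [ə] (rule 3); /ʃ/ → [ʒ] (rule 2); /o/ → [ə] (rule 3); /i/ → [ə] (rule 3); /u/ → [ə] (rule 3).
All other segments surface unchanged.

6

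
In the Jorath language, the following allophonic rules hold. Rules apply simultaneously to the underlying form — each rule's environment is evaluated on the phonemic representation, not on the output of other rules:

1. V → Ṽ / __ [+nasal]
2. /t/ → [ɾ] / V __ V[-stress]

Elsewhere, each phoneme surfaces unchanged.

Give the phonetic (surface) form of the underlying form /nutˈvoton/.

/n/ (word-initial): no rule targets it → [n].
/u/ (between /n/ and /t/) fails the environment for rule 1, so it stays [u].
/t/ — between /u/ and /v/; rule 2 does not apply here → [t].
/v/ (between /t/ and /o/): no rule targets it → [v].
/o/ (between /v/ and /t/): rule 1 targets it, but not before a nasal consonant → unchanged [o].
Rule 2 applies to /t/ (between /o/ and /o/: between a vowel and a following unstressed vowel) → [ɾ].
/o/ — between /t/ and /n/, before a nasal consonant — surfaces as [õ] (rule 1).
/n/ — not in any rule's target class → [n].

[nutˈvoɾõn]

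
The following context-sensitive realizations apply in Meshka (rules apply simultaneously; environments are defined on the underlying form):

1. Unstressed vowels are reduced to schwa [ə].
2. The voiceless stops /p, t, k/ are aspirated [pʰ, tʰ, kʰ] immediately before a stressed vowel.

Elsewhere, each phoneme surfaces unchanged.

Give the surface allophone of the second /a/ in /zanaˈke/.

[ə]

/a/ (between /n/ and /k/): in an unstressed syllable, so rule 1 applies → [ə].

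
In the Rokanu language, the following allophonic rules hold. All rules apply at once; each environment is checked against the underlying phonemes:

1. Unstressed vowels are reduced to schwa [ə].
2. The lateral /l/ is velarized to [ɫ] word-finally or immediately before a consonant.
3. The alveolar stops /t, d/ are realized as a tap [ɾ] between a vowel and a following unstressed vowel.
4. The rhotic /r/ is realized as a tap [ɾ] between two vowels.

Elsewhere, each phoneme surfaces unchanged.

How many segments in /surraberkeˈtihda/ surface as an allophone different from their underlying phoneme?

Segments that undergo a rule: /u/ → [ə] (rule 1); /a/ → [ə] (rule 1); /e/ → [ə] (rule 1); /e/ → [ə] (rule 1); /a/ → [ə] (rule 1).
All other segments surface unchanged.

5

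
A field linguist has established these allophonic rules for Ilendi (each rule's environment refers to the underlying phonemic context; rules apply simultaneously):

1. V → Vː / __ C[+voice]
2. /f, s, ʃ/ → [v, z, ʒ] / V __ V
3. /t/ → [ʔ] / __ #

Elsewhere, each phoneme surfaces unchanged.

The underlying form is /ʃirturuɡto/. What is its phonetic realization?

[ʃiːrtuːruːɡto]

/ʃ/ — word-initial; rule 2 does not apply here → [ʃ].
/i/ — between /ʃ/ and /r/, before a voiced consonant — surfaces as [iː] (rule 1).
/r/ (between /i/ and /t/) is unaffected → [r].
/t/ (between /r/ and /u/): rule 3 targets it, but not word-finally → unchanged [t].
/u/ meets the environment for rule 1 (before a voiced consonant) → [uː].
/r/ stays [r].
/u/ meets the environment for rule 1 (before a voiced consonant) → [uː].
/ɡ/ (between /u/ and /t/): no rule targets it → [ɡ].
/t/ (between /ɡ/ and /o/) fails the environment for rule 3, so it stays [t].
/o/ (word-final) is in the target of rule 1 but the environment (before a voiced consonant) is not met → [o].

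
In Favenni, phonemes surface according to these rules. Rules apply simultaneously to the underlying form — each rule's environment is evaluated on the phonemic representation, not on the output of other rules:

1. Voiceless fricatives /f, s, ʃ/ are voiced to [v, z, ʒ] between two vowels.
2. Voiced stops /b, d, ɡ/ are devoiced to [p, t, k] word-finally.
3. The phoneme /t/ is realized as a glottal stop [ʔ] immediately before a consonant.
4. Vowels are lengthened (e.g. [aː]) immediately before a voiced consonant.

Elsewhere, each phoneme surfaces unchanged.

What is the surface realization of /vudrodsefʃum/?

[vuːdroːdsefʃuːm]

/v/ (word-initial) is unaffected → [v].
/u/ — between /v/ and /d/, before a voiced consonant — surfaces as [uː] (rule 4).
/d/ — between /u/ and /r/; rule 2 does not apply here → [d].
/r/ (between /d/ and /o/) is unaffected → [r].
/o/ — between /r/ and /d/, before a voiced consonant — surfaces as [oː] (rule 4).
/d/ (between /o/ and /s/) fails the environment for rule 2, so it stays [d].
/s/ — between /d/ and /e/; rule 1 does not apply here → [s].
/e/ (between /s/ and /f/) fails the environment for rule 4, so it stays [e].
/f/ (between /e/ and /ʃ/): rule 1 targets it, but not between two vowels → unchanged [f].
/ʃ/ — between /f/ and /u/; rule 1 does not apply here → [ʃ].
/u/ — between /ʃ/ and /m/, before a voiced consonant — surfaces as [uː] (rule 4).
/m/ — not in any rule's target class → [m].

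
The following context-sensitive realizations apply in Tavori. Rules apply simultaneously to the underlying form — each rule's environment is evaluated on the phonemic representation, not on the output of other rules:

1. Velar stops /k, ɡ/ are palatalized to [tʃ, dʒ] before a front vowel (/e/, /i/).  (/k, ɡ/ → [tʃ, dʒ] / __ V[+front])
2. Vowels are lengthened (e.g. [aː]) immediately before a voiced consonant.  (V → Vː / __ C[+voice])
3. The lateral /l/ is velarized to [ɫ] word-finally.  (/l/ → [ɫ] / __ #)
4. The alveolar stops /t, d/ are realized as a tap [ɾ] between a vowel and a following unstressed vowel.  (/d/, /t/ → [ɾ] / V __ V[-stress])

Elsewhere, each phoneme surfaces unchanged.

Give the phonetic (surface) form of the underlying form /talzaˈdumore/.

/t/ (word-initial) fails the environment for rule 4, so it stays [t].
/a/ (between /t/ and /l/) occurs before a voiced consonant → [aː] by rule 2.
/l/ (between /a/ and /z/) is in the target of rule 3 but the environment (word-finally) is not met → [l].
/z/ stays [z].
/a/ meets the environment for rule 2 (before a voiced consonant) → [aː].
/d/ (between /a/ and /u/) is in the target of rule 4 but the environment (between a vowel and a following unstressed vowel) is not met → [d].
/u/ — between /d/ and /m/, before a voiced consonant — surfaces as [uː] (rule 2).
/m/ (between /u/ and /o/) is unaffected → [m].
Rule 2 applies to /o/ (between /m/ and /r/: before a voiced consonant) → [oː].
/r/ (between /o/ and /e/) is unaffected → [r].
/e/ — word-final; rule 2 does not apply here → [e].

[taːlzaːˈduːmoːre]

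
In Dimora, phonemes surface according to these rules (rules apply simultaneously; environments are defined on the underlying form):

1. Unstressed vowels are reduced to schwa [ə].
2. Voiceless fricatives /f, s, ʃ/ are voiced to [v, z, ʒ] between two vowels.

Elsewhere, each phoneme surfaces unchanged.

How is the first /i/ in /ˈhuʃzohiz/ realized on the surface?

[ə]

/i/ (between /h/ and /z/) occurs in an unstressed syllable → [ə] by rule 1.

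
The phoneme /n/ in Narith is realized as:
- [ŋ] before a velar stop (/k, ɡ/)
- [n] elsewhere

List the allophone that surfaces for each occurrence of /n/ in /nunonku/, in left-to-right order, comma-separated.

[n], [n], [ŋ]

Occurrence 1 (position 1): no conditioning environment matches → elsewhere allophone [n].
Occurrence 2 (position 3): no conditioning environment matches → elsewhere allophone [n].
Occurrence 3 (position 5): before a velar stop → [ŋ].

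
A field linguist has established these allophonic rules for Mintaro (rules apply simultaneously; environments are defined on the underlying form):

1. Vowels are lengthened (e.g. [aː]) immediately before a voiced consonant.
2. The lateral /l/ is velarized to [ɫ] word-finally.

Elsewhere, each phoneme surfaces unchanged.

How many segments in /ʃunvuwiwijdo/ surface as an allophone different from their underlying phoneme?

Segments that undergo a rule: /u/ → [uː] (rule 1); /u/ → [uː] (rule 1); /i/ → [iː] (rule 1); /i/ → [iː] (rule 1).
All other segments surface unchanged.

4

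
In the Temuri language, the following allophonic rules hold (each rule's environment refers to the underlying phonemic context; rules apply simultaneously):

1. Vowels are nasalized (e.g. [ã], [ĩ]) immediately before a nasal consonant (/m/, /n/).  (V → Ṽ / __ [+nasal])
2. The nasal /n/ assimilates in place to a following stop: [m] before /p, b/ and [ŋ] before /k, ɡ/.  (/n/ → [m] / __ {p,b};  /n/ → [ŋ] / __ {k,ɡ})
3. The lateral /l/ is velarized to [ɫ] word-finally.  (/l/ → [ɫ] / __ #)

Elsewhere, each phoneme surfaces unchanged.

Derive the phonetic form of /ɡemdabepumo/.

[ɡẽmdabepũmo]

/ɡ/ stays [ɡ].
/e/ meets the environment for rule 1 (before a nasal consonant) → [ẽ].
/m/ (between /e/ and /d/) is unaffected → [m].
/d/ stays [d].
/a/ — between /d/ and /b/; rule 1 does not apply here → [a].
/b/ stays [b].
/e/ (between /b/ and /p/): rule 1 targets it, but not before a nasal consonant → unchanged [e].
/p/ — not in any rule's target class → [p].
/u/ (between /p/ and /m/) occurs before a nasal consonant → [ũ] by rule 1.
/m/ (between /u/ and /o/): no rule targets it → [m].
/o/ — word-final; rule 1 does not apply here → [o].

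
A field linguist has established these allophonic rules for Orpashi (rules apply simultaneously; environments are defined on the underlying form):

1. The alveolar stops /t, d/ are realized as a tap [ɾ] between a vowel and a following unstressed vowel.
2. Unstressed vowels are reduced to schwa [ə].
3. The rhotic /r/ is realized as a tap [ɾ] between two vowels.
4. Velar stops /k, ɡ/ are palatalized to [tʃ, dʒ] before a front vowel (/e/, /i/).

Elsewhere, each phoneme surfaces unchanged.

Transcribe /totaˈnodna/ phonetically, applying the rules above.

[təɾəˈnodnə]

/t/ — word-initial; rule 1 does not apply here → [t].
/o/ meets the environment for rule 2 (in an unstressed syllable) → [ə].
Rule 1 applies to /t/ (between /o/ and /a/: between a vowel and a following unstressed vowel) → [ɾ].
/a/ — between /t/ and /n/, in an unstressed syllable — surfaces as [ə] (rule 2).
/o/ (between /n/ and /d/): rule 2 targets it, but not in an unstressed syllable → unchanged [o].
/d/ — between /o/ and /n/; rule 1 does not apply here → [d].
/a/ (word-final): in an unstressed syllable, so rule 2 applies → [ə].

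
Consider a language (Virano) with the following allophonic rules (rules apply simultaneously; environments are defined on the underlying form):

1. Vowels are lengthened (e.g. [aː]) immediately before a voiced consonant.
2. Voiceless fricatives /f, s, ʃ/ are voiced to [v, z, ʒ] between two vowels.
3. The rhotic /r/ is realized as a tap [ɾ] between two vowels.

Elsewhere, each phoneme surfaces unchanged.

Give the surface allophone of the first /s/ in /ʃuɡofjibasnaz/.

[s]

/s/ (between /a/ and /n/) fails the environment for rule 2, so it stays [s].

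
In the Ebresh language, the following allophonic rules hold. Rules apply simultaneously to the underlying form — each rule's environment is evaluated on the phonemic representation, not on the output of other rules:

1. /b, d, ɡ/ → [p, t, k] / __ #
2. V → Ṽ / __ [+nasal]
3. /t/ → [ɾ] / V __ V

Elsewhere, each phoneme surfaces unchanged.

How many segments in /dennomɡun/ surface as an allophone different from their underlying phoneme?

3

Segments that undergo a rule: /e/ → [ẽ] (rule 2); /o/ → [õ] (rule 2); /u/ → [ũ] (rule 2).
All other segments surface unchanged.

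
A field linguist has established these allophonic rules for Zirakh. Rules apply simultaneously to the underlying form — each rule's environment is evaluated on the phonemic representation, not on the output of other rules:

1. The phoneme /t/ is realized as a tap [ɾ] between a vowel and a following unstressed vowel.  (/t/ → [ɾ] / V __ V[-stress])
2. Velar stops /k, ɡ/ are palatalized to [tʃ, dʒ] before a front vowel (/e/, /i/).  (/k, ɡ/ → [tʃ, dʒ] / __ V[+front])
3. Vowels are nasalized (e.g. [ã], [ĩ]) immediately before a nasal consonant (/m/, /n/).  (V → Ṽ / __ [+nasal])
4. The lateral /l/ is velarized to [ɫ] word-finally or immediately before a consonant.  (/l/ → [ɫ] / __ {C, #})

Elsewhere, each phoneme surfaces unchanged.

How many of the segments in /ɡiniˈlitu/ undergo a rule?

Segments that undergo a rule: /ɡ/ → [dʒ] (rule 2); /i/ → [ĩ] (rule 3); /t/ → [ɾ] (rule 1).
All other segments surface unchanged.

3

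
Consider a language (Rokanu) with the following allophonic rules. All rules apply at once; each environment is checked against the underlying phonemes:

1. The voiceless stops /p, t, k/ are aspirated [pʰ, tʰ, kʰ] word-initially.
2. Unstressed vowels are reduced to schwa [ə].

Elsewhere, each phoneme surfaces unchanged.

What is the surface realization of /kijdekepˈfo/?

[kʰəjdəkəpˈfo]

Rule 1 applies to /k/ (word-initial: word-initially) → [kʰ].
/i/ (between /k/ and /j/): in an unstressed syllable, so rule 2 applies → [ə].
/e/ — between /d/ and /k/, in an unstressed syllable — surfaces as [ə] (rule 2).
/k/ (between /e/ and /e/) fails the environment for rule 1, so it stays [k].
Rule 2 applies to /e/ (between /k/ and /p/: in an unstressed syllable) → [ə].
/p/ — between /e/ and /f/; rule 1 does not apply here → [p].
/o/ — word-final; rule 2 does not apply here → [o].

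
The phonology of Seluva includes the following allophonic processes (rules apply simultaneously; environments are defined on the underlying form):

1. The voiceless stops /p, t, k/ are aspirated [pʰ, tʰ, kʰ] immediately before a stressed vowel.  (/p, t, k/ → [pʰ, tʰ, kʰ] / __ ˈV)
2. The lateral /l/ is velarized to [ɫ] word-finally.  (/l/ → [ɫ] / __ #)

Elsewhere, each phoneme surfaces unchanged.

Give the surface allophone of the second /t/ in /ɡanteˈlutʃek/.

/t/ (between /u/ and /ʃ/): rule 1 targets it, but not immediately before a stressed vowel → unchanged [t].

[t]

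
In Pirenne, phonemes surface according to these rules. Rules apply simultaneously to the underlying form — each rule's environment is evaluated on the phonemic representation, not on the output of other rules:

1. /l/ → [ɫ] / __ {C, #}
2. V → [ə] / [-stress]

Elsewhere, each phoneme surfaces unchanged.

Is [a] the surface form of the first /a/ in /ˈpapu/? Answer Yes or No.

/a/ (between /p/ and /p/) fails the environment for rule 2, so it stays [a].
The actual realization is [a], which matches [a].

Yes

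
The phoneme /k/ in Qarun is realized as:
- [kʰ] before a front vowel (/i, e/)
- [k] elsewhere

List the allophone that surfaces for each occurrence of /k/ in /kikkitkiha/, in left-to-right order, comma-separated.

[kʰ], [k], [kʰ], [kʰ]

Occurrence 1 (position 1): before a front vowel (/i, e/) → [kʰ].
Occurrence 2 (position 3): no conditioning environment matches → elsewhere allophone [k].
Occurrence 3 (position 4): before a front vowel (/i, e/) → [kʰ].
Occurrence 4 (position 7): before a front vowel (/i, e/) → [kʰ].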